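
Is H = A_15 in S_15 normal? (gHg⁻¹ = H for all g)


H = A_15 in S_15
A_15 has index 2 in S_15, and every subgroup of index 2 is normal

Yes, normal subgroup


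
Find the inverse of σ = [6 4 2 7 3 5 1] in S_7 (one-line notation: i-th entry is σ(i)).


To find σ⁻¹, swap domain and range:
σ(1) = 6 → σ⁻¹(6) = 1
σ(2) = 4 → σ⁻¹(4) = 2
σ(3) = 2 → σ⁻¹(2) = 3
σ(4) = 7 → σ⁻¹(7) = 4
σ(5) = 3 → σ⁻¹(3) = 5
σ(6) = 5 → σ⁻¹(5) = 6
σ(7) = 1 → σ⁻¹(1) = 7

σ⁻¹ = [7 3 5 2 6 1 4]


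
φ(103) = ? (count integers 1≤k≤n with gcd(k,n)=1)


Factor n: 103 = 103
φ(n) = n · ∏(1 - 1/p) over distinct primes p | n
φ(103) = 103 · (1 - 1/103) = 102

φ(103) = 102


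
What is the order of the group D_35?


|D_n| = 2n (n rotations and n reflections)
|D_35| = 2×35 = 70

|D_35| = 70


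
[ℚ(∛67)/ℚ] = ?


∛67 has minimal polynomial x³ - 67 (irreducible over ℚ since 67 is not a perfect cube)

[ℚ(∛67)/ℚ] = 3


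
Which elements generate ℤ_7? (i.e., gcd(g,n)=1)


g generates ℤ_n iff gcd(g,n) = 1
Checking each g ∈ {1,...,6}:
gcd(1,7) = 1
gcd(2,7) = 1
gcd(3,7) = 1
gcd(4,7) = 1
gcd(5,7) = 1
gcd(6,7) = 1
Generators: {1, 2, 3, 4, 5, 6}
Number of generators = φ(7) = 6

Generators of ℤ_7 = {1, 2, 3, 4, 5, 6}


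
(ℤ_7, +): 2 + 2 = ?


Operation: addition mod 7
2 + 2 = (a + b) mod 7 with a = 2, b = 2

2 + 2 = 4


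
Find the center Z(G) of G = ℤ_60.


Z(G) = {g ∈ G | gx = xg for all x ∈ G}
ℤ_60 is abelian, so Z(G) = G

Z(ℤ_60) = ℤ_60


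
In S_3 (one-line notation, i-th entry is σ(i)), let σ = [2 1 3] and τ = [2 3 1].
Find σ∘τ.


σ∘τ: apply τ first, then σ
1 →τ 2 →σ 1
2 →τ 3 →σ 3
3 →τ 1 →σ 2

σ∘τ = [1 3 2]


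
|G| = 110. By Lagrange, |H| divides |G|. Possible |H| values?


Lagrange's theorem: |H| divides |G|
|G| = 110
Divisors of 110: 1, 2, 5, 10, 11, 22, 55, 110

Possible subgroup orders: {1, 2, 5, 10, 11, 22, 55, 110}


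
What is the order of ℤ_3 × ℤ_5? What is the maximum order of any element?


|ℤ_3 × ℤ_5| = 3 × 5 = 15
Max element order = lcm(3,5) = 15
Cyclic? Yes (gcd=1)

|ℤ_3×ℤ_5| = 15, max element order = 15


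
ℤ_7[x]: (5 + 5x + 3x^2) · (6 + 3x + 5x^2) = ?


Expand and collect like terms; reduce coefficients mod 7:
x^0: 5·6 = 30 ≡ 2 (mod 7)
x^1: 5·3 + 5·6 = 45 ≡ 3 (mod 7)
x^2: 5·5 + 5·3 + 3·6 = 58 ≡ 2 (mod 7)
x^3: 5·5 + 3·3 = 34 ≡ 6 (mod 7)
x^4: 3·5 = 15 ≡ 1 (mod 7)
Result: 2 + 3x + 2x^2 + 6x^3 + x^4

f · g = 2 + 3x + 2x^2 + 6x^3 + x^4


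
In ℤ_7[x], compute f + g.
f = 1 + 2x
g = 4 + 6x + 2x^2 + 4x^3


Add coefficients mod 7:
x^0: 1 + 4 = 5 (mod 7)
x^1: 2 + 6 = 1 (mod 7)
x^2: 0 + 2 = 2 (mod 7)
x^3: 0 + 4 = 4 (mod 7)
Result: 5 + x + 2x^2 + 4x^3

f + g = 5 + x + 2x^2 + 4x^3


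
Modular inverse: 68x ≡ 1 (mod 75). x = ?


Use the extended Euclidean algorithm to write 1 = 68·s + 75·t; then s mod 75 is the inverse.
Euclidean algorithm:
  68 = 0·75 + 68
  75 = 1·68 + 7
  68 = 9·7 + 5
  7 = 1·5 + 2
  5 = 2·2 + 1
  2 = 2·1 + 0
gcd(68,75) = 1
Back-substitution gives: 68·(32) + 75·(-29) = 1
So 68⁻¹ ≡ 32 ≡ 32 (mod 75)
Check: 68 × 32 = 2176 ≡ 1 (mod 75) ✓

68⁻¹ ≡ 32 (mod 75)


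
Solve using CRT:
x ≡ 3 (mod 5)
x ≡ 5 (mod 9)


m₁ = 5, m₂ = 9, gcd = 1, so CRT applies. M = m₁·m₂ = 45
Let M₁ = M/m₁ = 9, M₂ = M/m₂ = 5
Find y₁ ≡ M₁⁻¹ (mod m₁): 9⁻¹ ≡ 4 (mod 5)
Find y₂ ≡ M₂⁻¹ (mod m₂): 5⁻¹ ≡ 2 (mod 9)
x = a₁·M₁·y₁ + a₂·M₂·y₂ = 3·9·4 + 5·5·2 = 158
Reduce mod 45: x ≡ 23
Check: 23 mod 5 = 3 ✓, 23 mod 9 = 5 ✓

x ≡ 23 (mod 45)


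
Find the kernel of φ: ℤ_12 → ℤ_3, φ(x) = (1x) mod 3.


Kernel = preimage of identity
ker(φ) = {x ∈ ℤ_12 : 1x ≡ 0 (mod 3)}. Since 3 | 12, φ is well-defined. The kernel is the cyclic subgroup ⟨3⟩ of ℤ_12 (order 4), i.e. {0, 3, 6, 9}

ker(φ) = {0, 3, 6, 9}


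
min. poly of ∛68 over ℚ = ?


∛68 satisfies x³ - 68 = 0, irreducible over ℚ (no rational root; 68 is not a perfect cube)

Minimal polynomial: x³ - 68


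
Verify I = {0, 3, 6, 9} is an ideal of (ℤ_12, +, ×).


Check ideal conditions for I = {0, 3, 6, 9} in ℤ_12:
(1) I is an additive subgroup? Yes
(2) For r ∈ ℤ_12 and a ∈ I: r·a ∈ I? Yes

Yes, I is an ideal of ℤ_12


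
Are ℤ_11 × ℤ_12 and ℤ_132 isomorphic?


Comparing ℤ_11 × ℤ_12 and ℤ_132:
gcd(11,12) = 1, so ℤ_11 × ℤ_12 ≅ ℤ_132 (CRT)

Yes, ℤ_11 × ℤ_12 ≅ ℤ_132


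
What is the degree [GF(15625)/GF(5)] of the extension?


GF(15625) = GF(5^6), so the extension degree is 6

[GF(15625)/GF(5)] = 6


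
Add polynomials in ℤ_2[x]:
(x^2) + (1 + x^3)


Add coefficients mod 2:
x^0: 0 + 1 = 1 (mod 2)
x^1: 0 + 0 = 0 (mod 2)
x^2: 1 + 0 = 1 (mod 2)
x^3: 0 + 1 = 1 (mod 2)
Result: 1 + x^2 + x^3

f + g = 1 + x^2 + x^3


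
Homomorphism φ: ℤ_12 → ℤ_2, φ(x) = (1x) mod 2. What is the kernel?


Kernel = preimage of identity
ker(φ) = {x ∈ ℤ_12 : 1x ≡ 0 (mod 2)}. Since 2 | 12, φ is well-defined. The kernel is the cyclic subgroup ⟨2⟩ of ℤ_12 (order 6), i.e. {0, 2, 4, 6, 8, 10}

ker(φ) = {0, 2, 4, 6, 8, 10}


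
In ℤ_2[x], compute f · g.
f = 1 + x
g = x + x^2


Expand and collect like terms; reduce coefficients mod 2:
x^0: 1·0 = 0 ≡ 0 (mod 2)
x^1: 1·1 + 1·0 = 1 ≡ 1 (mod 2)
x^2: 1·1 + 1·1 = 2 ≡ 0 (mod 2)
x^3: 1·1 = 1 ≡ 1 (mod 2)
Result: x + x^3

f · g = x + x^3


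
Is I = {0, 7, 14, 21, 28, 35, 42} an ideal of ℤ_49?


Check ideal conditions for I = {0, 7, 14, 21, 28, 35, 42} in ℤ_49:
(1) I is an additive subgroup? Yes
(2) For r ∈ ℤ_49 and a ∈ I: r·a ∈ I? Yes

Yes, I is an ideal of ℤ_49


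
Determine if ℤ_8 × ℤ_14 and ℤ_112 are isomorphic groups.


Comparing ℤ_8 × ℤ_14 and ℤ_112:
gcd(8,14) = 2 ≠ 1. Max element order in ℤ_8×ℤ_14 is lcm(8,14) = 56 < 112, so it has no element of order 112

No, ℤ_8 × ℤ_14 ≇ ℤ_112


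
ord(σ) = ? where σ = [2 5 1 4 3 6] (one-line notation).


Cycle decomposition: (1 2 5 3)
Cycle lengths: 4
Order = lcm(4) = 4

ord(σ) = 4


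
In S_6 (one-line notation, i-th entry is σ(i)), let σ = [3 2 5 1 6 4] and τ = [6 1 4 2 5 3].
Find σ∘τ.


σ∘τ: apply τ first, then σ
1 →τ 6 →σ 4
2 →τ 1 →σ 3
3 →τ 4 →σ 1
4 →τ 2 →σ 2
5 →τ 5 →σ 6
6 →τ 3 →σ 5

σ∘τ = [4 3 1 2 6 5]


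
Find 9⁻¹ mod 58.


Use the extended Euclidean algorithm to write 1 = 9·s + 58·t; then s mod 58 is the inverse.
Euclidean algorithm:
  9 = 0·58 + 9
  58 = 6·9 + 4
  9 = 2·4 + 1
  4 = 4·1 + 0
gcd(9,58) = 1
Back-substitution gives: 9·(13) + 58·(-2) = 1
So 9⁻¹ ≡ 13 ≡ 13 (mod 58)
Check: 9 × 13 = 117 ≡ 1 (mod 58) ✓

9⁻¹ ≡ 13 (mod 58)


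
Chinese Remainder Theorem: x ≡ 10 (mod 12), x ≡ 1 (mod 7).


m₁ = 12, m₂ = 7, gcd = 1, so CRT applies. M = m₁·m₂ = 84
Let M₁ = M/m₁ = 7, M₂ = M/m₂ = 12
Find y₁ ≡ M₁⁻¹ (mod m₁): 7⁻¹ ≡ 7 (mod 12)
Find y₂ ≡ M₂⁻¹ (mod m₂): 12⁻¹ ≡ 3 (mod 7)
x = a₁·M₁·y₁ + a₂·M₂·y₂ = 10·7·7 + 1·12·3 = 526
Reduce mod 84: x ≡ 22
Check: 22 mod 12 = 10 ✓, 22 mod 7 = 1 ✓

x ≡ 22 (mod 84)


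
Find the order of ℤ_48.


ℤ_n has n elements.

|ℤ_48| = 48


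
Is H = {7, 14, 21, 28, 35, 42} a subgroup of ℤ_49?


Subgroup test for H = {7, 14, 21, 28, 35, 42} in (ℤ_49, +):
(1) 0 ∈ H? No
(2) Closure: for all a,b ∈ H, (a+b) mod 49 ∈ H? No  [counterexample: 7 + 42 = 0 ∉ H]
(3) Inverses: for all a ∈ H, -a mod 49 ∈ H? Yes

No, H is not a subgroup of ℤ_49


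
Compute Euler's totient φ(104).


Factor n: 104 = 2^3 × 13
φ(n) = n · ∏(1 - 1/p) over distinct primes p | n
φ(104) = 104 · (1 - 1/2) · (1 - 1/13) = 48

φ(104) = 48


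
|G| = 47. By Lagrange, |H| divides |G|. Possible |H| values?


Lagrange's theorem: |H| divides |G|
|G| = 47
Divisors of 47: 1, 47

Possible subgroup orders: {1, 47}


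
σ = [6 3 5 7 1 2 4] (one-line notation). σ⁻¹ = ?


To find σ⁻¹, swap domain and range:
σ(1) = 6 → σ⁻¹(6) = 1
σ(2) = 3 → σ⁻¹(3) = 2
σ(3) = 5 → σ⁻¹(5) = 3
σ(4) = 7 → σ⁻¹(7) = 4
σ(5) = 1 → σ⁻¹(1) = 5
σ(6) = 2 → σ⁻¹(2) = 6
σ(7) = 4 → σ⁻¹(4) = 7

σ⁻¹ = [5 6 2 7 3 1 4]


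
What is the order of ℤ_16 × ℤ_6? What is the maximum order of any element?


|ℤ_16 × ℤ_6| = 16 × 6 = 96
Max element order = lcm(16,6) = 48
Cyclic? No (gcd=2)

|ℤ_16×ℤ_6| = 96, max element order = 48


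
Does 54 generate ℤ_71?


g generates ℤ_n iff gcd(g, n) = 1
gcd(54, 71) = 1
Since gcd = 1, 54 is a generator.

Yes, 54 generates ℤ_71


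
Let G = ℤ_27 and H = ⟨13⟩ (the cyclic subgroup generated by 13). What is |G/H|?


|⟨13⟩| = n / gcd(13, 27) = 27 / 1 = 27
H is normal (ℤ_27 is abelian).
|G/H| = |G| / |H| = 27 / 27 = 1

|G/H| = 1


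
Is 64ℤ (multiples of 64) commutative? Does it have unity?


64ℤ is a commutative ring under +,× but has no multiplicative identity (1 ∉ 64ℤ); it has no zero divisors, but without unity it is not an integral domain
Commutative: Yes
Integral domain: No
Has unity: No

64ℤ (multiples of 64): Commutative=Yes, Unity=No


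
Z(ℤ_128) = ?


Z(G) = {g ∈ G | gx = xg for all x ∈ G}
ℤ_128 is abelian, so Z(G) = G

Z(ℤ_128) = ℤ_128


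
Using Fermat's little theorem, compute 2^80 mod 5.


Fermat's little theorem: if p is prime and gcd(a,p)=1, then a^(p-1) ≡ 1 (mod p)
p = 5 is prime, gcd(2,5) = 1
Reduce exponent: 80 mod 4 = 0
So 2^80 ≡ 2^0 (mod 5)
2^0 = 1

2^80 ≡ 1 (mod 5)


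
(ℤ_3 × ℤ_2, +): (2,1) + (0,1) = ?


Operation: componentwise addition mod (3, 2)
(2,1) + (0,1) = ((a₁+b₁) mod 3, (a₂+b₂) mod 2) with a = (2,1), b = (0,1)

(2,1) + (0,1) = (2,0)


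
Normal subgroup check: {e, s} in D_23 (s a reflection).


H = {e, s} in D_23 (s a reflection)
r·s·r⁻¹ = sr⁻² ≠ s for n ≥ 3, so {e, s} is not closed under conjugation

No, not a normal subgroup


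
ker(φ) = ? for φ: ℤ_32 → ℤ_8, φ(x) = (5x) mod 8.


Kernel = preimage of identity
ker(φ) = {x ∈ ℤ_32 : 5x ≡ 0 (mod 8)}. Since 8 | 32, φ is well-defined. The kernel is the cyclic subgroup ⟨8⟩ of ℤ_32 (order 4), i.e. {0, 8, 16, 24}

ker(φ) = {0, 8, 16, 24}


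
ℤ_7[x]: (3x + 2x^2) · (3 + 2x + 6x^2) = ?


Expand and collect like terms; reduce coefficients mod 7:
x^0: 0·3 = 0 ≡ 0 (mod 7)
x^1: 0·2 + 3·3 = 9 ≡ 2 (mod 7)
x^2: 0·6 + 3·2 + 2·3 = 12 ≡ 5 (mod 7)
x^3: 3·6 + 2·2 = 22 ≡ 1 (mod 7)
x^4: 2·6 = 12 ≡ 5 (mod 7)
Result: 2x + 5x^2 + x^3 + 5x^4

f · g = 2x + 5x^2 + x^3 + 5x^4


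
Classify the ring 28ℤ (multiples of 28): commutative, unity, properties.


28ℤ is a commutative ring under +,× but has no multiplicative identity (1 ∉ 28ℤ); it has no zero divisors, but without unity it is not an integral domain
Commutative: Yes
Integral domain: No
Has unity: No

28ℤ (multiples of 28): Commutative=Yes, Unity=No


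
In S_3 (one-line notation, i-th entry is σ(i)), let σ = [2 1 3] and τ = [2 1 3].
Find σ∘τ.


σ∘τ: apply τ first, then σ
1 →τ 2 →σ 1
2 →τ 1 →σ 2
3 →τ 3 →σ 3

σ∘τ = [1 2 3]


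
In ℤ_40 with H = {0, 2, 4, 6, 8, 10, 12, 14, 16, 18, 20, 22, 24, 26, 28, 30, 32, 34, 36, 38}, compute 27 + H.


27 + H = {27 + h (mod 40) : h ∈ H}
27+0=27, 27+2=29, 27+4=31, 27+6=33, 27+8=35, 27+10=37, 27+12=39, 27+14=1, 27+16=3, 27+18=5, 27+20=7, 27+22=9, 27+24=11, 27+26=13, 27+28=15, 27+30=17, 27+32=19, 27+34=21, 27+36=23, 27+38=25
27 + H = {1, 3, 5, 7, 9, 11, 13, 15, 17, 19, 21, 23, 25, 27, 29, 31, 33, 35, 37, 39} = 1 + H

27 + H = {1, 3, 5, 7, 9, 11, 13, 15, 17, 19, 21, 23, 25, 27, 29, 31, 33, 35, 37, 39}


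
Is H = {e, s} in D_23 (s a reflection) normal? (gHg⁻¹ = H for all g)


H = {e, s} in D_23 (s a reflection)
r·s·r⁻¹ = sr⁻² ≠ s for n ≥ 3, so {e, s} is not closed under conjugation

No, not a normal subgroup


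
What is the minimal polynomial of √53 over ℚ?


√53 satisfies x² - 53 = 0, irreducible over ℚ since 53 is squarefree

Minimal polynomial: x² - 53


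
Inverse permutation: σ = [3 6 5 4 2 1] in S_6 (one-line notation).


To find σ⁻¹, swap domain and range:
σ(1) = 3 → σ⁻¹(3) = 1
σ(2) = 6 → σ⁻¹(6) = 2
σ(3) = 5 → σ⁻¹(5) = 3
σ(4) = 4 → σ⁻¹(4) = 4
σ(5) = 2 → σ⁻¹(2) = 5
σ(6) = 1 → σ⁻¹(1) = 6

σ⁻¹ = [6 5 1 4 3 2]


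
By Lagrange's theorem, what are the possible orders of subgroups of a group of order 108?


Lagrange's theorem: |H| divides |G|
|G| = 108
Divisors of 108: 1, 2, 3, 4, 6, 9, 12, 18, 27, 36, 54, 108

Possible subgroup orders: {1, 2, 3, 4, 6, 9, 12, 18, 27, 36, 54, 108}


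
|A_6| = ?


|A_n| = n!/2 (even permutations)
|A_6| = 6!/2 = 720/2 = 360

|A_6| = 360


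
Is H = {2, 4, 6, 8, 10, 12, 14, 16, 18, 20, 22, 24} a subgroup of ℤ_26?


Subgroup test for H = {2, 4, 6, 8, 10, 12, 14, 16, 18, 20, 22, 24} in (ℤ_26, +):
(1) 0 ∈ H? No
(2) Closure: for all a,b ∈ H, (a+b) mod 26 ∈ H? No  [counterexample: 2 + 24 = 0 ∉ H]
(3) Inverses: for all a ∈ H, -a mod 26 ∈ H? Yes

No, H is not a subgroup of ℤ_26


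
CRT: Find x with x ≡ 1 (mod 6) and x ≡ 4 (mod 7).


m₁ = 6, m₂ = 7, gcd = 1, so CRT applies. M = m₁·m₂ = 42
Let M₁ = M/m₁ = 7, M₂ = M/m₂ = 6
Find y₁ ≡ M₁⁻¹ (mod m₁): 7⁻¹ ≡ 1 (mod 6)
Find y₂ ≡ M₂⁻¹ (mod m₂): 6⁻¹ ≡ 6 (mod 7)
x = a₁·M₁·y₁ + a₂·M₂·y₂ = 1·7·1 + 4·6·6 = 151
Reduce mod 42: x ≡ 25
Check: 25 mod 6 = 1 ✓, 25 mod 7 = 4 ✓

x ≡ 25 (mod 42)


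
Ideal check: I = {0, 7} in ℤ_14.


Check ideal conditions for I = {0, 7} in ℤ_14:
(1) I is an additive subgroup? Yes
(2) For r ∈ ℤ_14 and a ∈ I: r·a ∈ I? Yes

Yes, I is an ideal of ℤ_14


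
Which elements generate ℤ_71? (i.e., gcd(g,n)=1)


g generates ℤ_n iff gcd(g,n) = 1
Prime factors of 71: 71
Generators are g ∈ {1,...,70} not divisible by any of these primes.
Generators: {1, 2, 3, 4, 5, 6, 7, 8, 9, 10, 11, 12, 13, 14, 15, 16, 17, 18, 19, 20, 21, 22, 23, 24, 25, 26, 27, 28, 29, 30, 31, 32, 33, 34, 35, 36, 37, 38, 39, 40, 41, 42, 43, 44, 45, 46, 47, 48, 49, 50, 51, 52, 53, 54, 55, 56, 57, 58, 59, 60, 61, 62, 63, 64, 65, 66, 67, 68, 69, 70}
Number of generators = φ(71) = 70

Generators of ℤ_71 = {1, 2, 3, 4, 5, 6, 7, 8, 9, 10, 11, 12, 13, 14, 15, 16, 17, 18, 19, 20, 21, 22, 23, 24, 25, 26, 27, 28, 29, 30, 31, 32, 33, 34, 35, 36, 37, 38, 39, 40, 41, 42, 43, 44, 45, 46, 47, 48, 49, 50, 51, 52, 53, 54, 55, 56, 57, 58, 59, 60, 61, 62, 63, 64, 65, 66, 67, 68, 69, 70}


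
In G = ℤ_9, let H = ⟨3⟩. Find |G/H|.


|⟨3⟩| = n / gcd(3, 9) = 9 / 3 = 3
H is normal (ℤ_9 is abelian).
|G/H| = |G| / |H| = 9 / 3 = 3

|G/H| = 3


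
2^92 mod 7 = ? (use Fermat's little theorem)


Fermat's little theorem: if p is prime and gcd(a,p)=1, then a^(p-1) ≡ 1 (mod p)
p = 7 is prime, gcd(2,7) = 1
Reduce exponent: 92 mod 6 = 2
So 2^92 ≡ 2^2 (mod 7)
2^2 mod 7 = 4

2^92 ≡ 4 (mod 7)


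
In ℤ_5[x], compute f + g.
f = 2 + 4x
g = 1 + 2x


Add coefficients mod 5:
x^0: 2 + 1 = 3 (mod 5)
x^1: 4 + 2 = 1 (mod 5)
Result: 3 + x

f + g = 3 + x


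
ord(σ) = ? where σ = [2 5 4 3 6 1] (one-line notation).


Cycle decomposition: (1 2 5 6) (3 4)
Cycle lengths: 4, 2
Order = lcm(4, 2) = 4

ord(σ) = 4


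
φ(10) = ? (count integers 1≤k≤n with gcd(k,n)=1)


φ(n) = count of k ∈ {1,...,n} with gcd(k,n)=1
Coprimes to 10: {1, 3, 7, 9}
Count: 4

φ(10) = 4


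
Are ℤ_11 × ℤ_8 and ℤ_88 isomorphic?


Comparing ℤ_11 × ℤ_8 and ℤ_88:
gcd(11,8) = 1, so ℤ_11 × ℤ_8 ≅ ℤ_88 (CRT)

Yes, ℤ_11 × ℤ_8 ≅ ℤ_88


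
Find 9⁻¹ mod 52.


Use the extended Euclidean algorithm to write 1 = 9·s + 52·t; then s mod 52 is the inverse.
Euclidean algorithm:
  9 = 0·52 + 9
  52 = 5·9 + 7
  9 = 1·7 + 2
  7 = 3·2 + 1
  2 = 2·1 + 0
gcd(9,52) = 1
Back-substitution gives: 9·(-23) + 52·(4) = 1
So 9⁻¹ ≡ -23 ≡ 29 (mod 52)
Check: 9 × 29 = 261 ≡ 1 (mod 52) ✓

9⁻¹ ≡ 29 (mod 52)


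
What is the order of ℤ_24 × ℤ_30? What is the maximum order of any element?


|ℤ_24 × ℤ_30| = 24 × 30 = 720
Max element order = lcm(24,30) = 120
Cyclic? No (gcd=6)

|ℤ_24×ℤ_30| = 720, max element order = 120


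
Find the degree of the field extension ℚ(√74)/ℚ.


√74 has minimal polynomial x² - 74 (irreducible over ℚ since 74 is squarefree)

[ℚ(√74)/ℚ] = 2


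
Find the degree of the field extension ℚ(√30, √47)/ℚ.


[ℚ(√30,√47):ℚ] = [ℚ(√30,√47):ℚ(√30)]·[ℚ(√30):ℚ] = 2·2 = 4

[ℚ(√30, √47)/ℚ] = 4


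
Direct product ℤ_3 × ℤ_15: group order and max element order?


|ℤ_3 × ℤ_15| = 3 × 15 = 45
Max element order = lcm(3,15) = 15
Cyclic? No (gcd=3)

|ℤ_3×ℤ_15| = 45, max element order = 15


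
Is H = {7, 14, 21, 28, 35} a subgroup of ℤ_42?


Subgroup test for H = {7, 14, 21, 28, 35} in (ℤ_42, +):
(1) 0 ∈ H? No
(2) Closure: for all a,b ∈ H, (a+b) mod 42 ∈ H? No  [counterexample: 7 + 35 = 0 ∉ H]
(3) Inverses: for all a ∈ H, -a mod 42 ∈ H? Yes

No, H is not a subgroup of ℤ_42


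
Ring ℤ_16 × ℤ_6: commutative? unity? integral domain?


Direct product ring; commutative with unity (1,1); but (1,0)·(0,1) = (0,0) gives zero divisors, so not an integral domain
Commutative: Yes
Integral domain: No
Has unity: Yes

ℤ_16 × ℤ_6: Commutative=Yes, Unity=Yes


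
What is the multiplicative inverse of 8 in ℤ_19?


Use the extended Euclidean algorithm to write 1 = 8·s + 19·t; then s mod 19 is the inverse.
Euclidean algorithm:
  8 = 0·19 + 8
  19 = 2·8 + 3
  8 = 2·3 + 2
  3 = 1·2 + 1
  2 = 2·1 + 0
gcd(8,19) = 1
Back-substitution gives: 8·(-7) + 19·(3) = 1
So 8⁻¹ ≡ -7 ≡ 12 (mod 19)
Check: 8 × 12 = 96 ≡ 1 (mod 19) ✓

8⁻¹ ≡ 12 (mod 19)


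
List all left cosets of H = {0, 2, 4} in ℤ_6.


H = {0, 2, 4}, |H| = 3
Number of cosets = |G|/|H| = 6/3 = 2
0 + H = {0, 2, 4}
1 + H = {1, 3, 5}

Cosets: 0+H={0,2,4}; 1+H={1,3,5}


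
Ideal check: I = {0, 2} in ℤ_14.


Check ideal conditions for I = {0, 2} in ℤ_14:
(1) I is an additive subgroup? No
(2) For r ∈ ℤ_14 and a ∈ I: r·a ∈ I? No  [counterexample: r=2, a=2, r·a mod 14 = 4 ∉ I]

No, I is not an ideal of ℤ_14


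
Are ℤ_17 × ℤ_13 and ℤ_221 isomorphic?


Comparing ℤ_17 × ℤ_13 and ℤ_221:
gcd(17,13) = 1, so ℤ_17 × ℤ_13 ≅ ℤ_221 (CRT)

Yes, ℤ_17 × ℤ_13 ≅ ℤ_221


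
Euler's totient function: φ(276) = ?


Factor n: 276 = 2^2 × 3 × 23
φ(n) = n · ∏(1 - 1/p) over distinct primes p | n
φ(276) = 276 · (1 - 1/2) · (1 - 1/3) · (1 - 1/23) = 88

φ(276) = 88


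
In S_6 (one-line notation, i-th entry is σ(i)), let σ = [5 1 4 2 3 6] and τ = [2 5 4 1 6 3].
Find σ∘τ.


σ∘τ: apply τ first, then σ
1 →τ 2 →σ 1
2 →τ 5 →σ 3
3 →τ 4 →σ 2
4 →τ 1 →σ 5
5 →τ 6 →σ 6
6 →τ 3 →σ 4

σ∘τ = [1 3 2 5 6 4]


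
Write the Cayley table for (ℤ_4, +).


Elements: {0, 1, 2, 3}
Operation: addition mod 4
Entry (a, b) = (a + b) mod 4

Cayley table:
  | 0 | 1 | 2 | 3
0 | 0 | 1 | 2 | 3
1 | 1 | 2 | 3 | 0
2 | 2 | 3 | 0 | 1
3 | 3 | 0 | 1 | 2


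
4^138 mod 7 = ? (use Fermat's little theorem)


Fermat's little theorem: if p is prime and gcd(a,p)=1, then a^(p-1) ≡ 1 (mod p)
p = 7 is prime, gcd(4,7) = 1
Reduce exponent: 138 mod 6 = 0
So 4^138 ≡ 4^0 (mod 7)
4^0 = 1

4^138 ≡ 1 (mod 7)


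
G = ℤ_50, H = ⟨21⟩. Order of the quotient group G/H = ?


|⟨21⟩| = n / gcd(21, 50) = 50 / 1 = 50
H is normal (ℤ_50 is abelian).
|G/H| = |G| / |H| = 50 / 50 = 1

|G/H| = 1


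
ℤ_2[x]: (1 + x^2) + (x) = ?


Add coefficients mod 2:
x^0: 1 + 0 = 1 (mod 2)
x^1: 0 + 1 = 1 (mod 2)
x^2: 1 + 0 = 1 (mod 2)
Result: 1 + x + x^2

f + g = 1 + x + x^2


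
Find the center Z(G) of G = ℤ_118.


Z(G) = {g ∈ G | gx = xg for all x ∈ G}
ℤ_118 is abelian, so Z(G) = G

Z(ℤ_118) = ℤ_118


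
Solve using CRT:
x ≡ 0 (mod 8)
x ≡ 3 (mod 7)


m₁ = 8, m₂ = 7, gcd = 1, so CRT applies. M = m₁·m₂ = 56
Let M₁ = M/m₁ = 7, M₂ = M/m₂ = 8
Find y₁ ≡ M₁⁻¹ (mod m₁): 7⁻¹ ≡ 7 (mod 8)
Find y₂ ≡ M₂⁻¹ (mod m₂): 8⁻¹ ≡ 1 (mod 7)
x = a₁·M₁·y₁ + a₂·M₂·y₂ = 0·7·7 + 3·8·1 = 24
Reduce mod 56: x ≡ 24
Check: 24 mod 8 = 0 ✓, 24 mod 7 = 3 ✓

x ≡ 24 (mod 56)


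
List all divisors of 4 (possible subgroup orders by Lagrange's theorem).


Lagrange's theorem: |H| divides |G|
|G| = 4
Divisors of 4: 1, 2, 4

Possible subgroup orders: {1, 2, 4}


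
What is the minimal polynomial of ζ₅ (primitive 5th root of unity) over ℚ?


ζ₅ is a root of Φ₅(x) = x⁴ + x³ + x² + x + 1, irreducible over ℚ

Minimal polynomial: x⁴ + x³ + x² + x + 1


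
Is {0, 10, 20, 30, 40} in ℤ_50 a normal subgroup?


H = {0, 10, 20, 30, 40} in ℤ_50
ℤ_50 is abelian; every subgroup of an abelian group is normal

Yes, normal subgroup


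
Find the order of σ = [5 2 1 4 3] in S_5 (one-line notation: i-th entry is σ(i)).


Cycle decomposition: (1 5 3)
Cycle lengths: 3
Order = lcm(3) = 3

ord(σ) = 3


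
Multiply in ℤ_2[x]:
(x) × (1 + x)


Expand and collect like terms; reduce coefficients mod 2:
x^0: 0·1 = 0 ≡ 0 (mod 2)
x^1: 0·1 + 1·1 = 1 ≡ 1 (mod 2)
x^2: 1·1 = 1 ≡ 1 (mod 2)
Result: x + x^2

f · g = x + x^2


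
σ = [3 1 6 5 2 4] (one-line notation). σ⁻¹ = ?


To find σ⁻¹, swap domain and range:
σ(1) = 3 → σ⁻¹(3) = 1
σ(2) = 1 → σ⁻¹(1) = 2
σ(3) = 6 → σ⁻¹(6) = 3
σ(4) = 5 → σ⁻¹(5) = 4
σ(5) = 2 → σ⁻¹(2) = 5
σ(6) = 4 → σ⁻¹(4) = 6

σ⁻¹ = [2 5 1 6 4 3]


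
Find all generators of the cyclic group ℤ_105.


g generates ℤ_n iff gcd(g,n) = 1
Prime factors of 105: 3, 5, 7
Generators are g ∈ {1,...,104} not divisible by any of these primes.
Generators: {1, 2, 4, 8, 11, 13, 16, 17, 19, 22, 23, 26, 29, 31, 32, 34, 37, 38, 41, 43, 44, 46, 47, 52, 53, 58, 59, 61, 62, 64, 67, 68, 71, 73, 74, 76, 79, 82, 83, 86, 88, 89, 92, 94, 97, 101, 103, 104}
Number of generators = φ(105) = 48

Generators of ℤ_105 = {1, 2, 4, 8, 11, 13, 16, 17, 19, 22, 23, 26, 29, 31, 32, 34, 37, 38, 41, 43, 44, 46, 47, 52, 53, 58, 59, 61, 62, 64, 67, 68, 71, 73, 74, 76, 79, 82, 83, 86, 88, 89, 92, 94, 97, 101, 103, 104}


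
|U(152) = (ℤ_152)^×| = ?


U(n) is the group of units mod n; |U(n)| = φ(n)
|U(152)| = φ(152) = 72

|U(152) = (ℤ_152)^×| = 72


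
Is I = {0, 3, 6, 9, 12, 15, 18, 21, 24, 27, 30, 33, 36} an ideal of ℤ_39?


Check ideal conditions for I = {0, 3, 6, 9, 12, 15, 18, 21, 24, 27, 30, 33, 36} in ℤ_39:
(1) I is an additive subgroup? Yes
(2) For r ∈ ℤ_39 and a ∈ I: r·a ∈ I? Yes

Yes, I is an ideal of ℤ_39


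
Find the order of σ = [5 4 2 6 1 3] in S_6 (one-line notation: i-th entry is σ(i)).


Cycle decomposition: (1 5) (2 4 6 3)
Cycle lengths: 2, 4
Order = lcm(2, 4) = 4

ord(σ) = 4


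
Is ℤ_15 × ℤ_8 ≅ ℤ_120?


Comparing ℤ_15 × ℤ_8 and ℤ_120:
gcd(15,8) = 1, so ℤ_15 × ℤ_8 ≅ ℤ_120 (CRT)

Yes, ℤ_15 × ℤ_8 ≅ ℤ_120


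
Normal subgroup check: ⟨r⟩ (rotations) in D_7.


H = ⟨r⟩ (rotations) in D_7
The rotation subgroup ⟨r⟩ has index 2 in D_7, so it is normal

Yes, normal subgroup


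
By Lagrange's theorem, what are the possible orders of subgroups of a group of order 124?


Lagrange's theorem: |H| divides |G|
|G| = 124
Divisors of 124: 1, 2, 4, 31, 62, 124

Possible subgroup orders: {1, 2, 4, 31, 62, 124}


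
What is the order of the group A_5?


|A_n| = n!/2 (even permutations)
|A_5| = 5!/2 = 120/2 = 60

|A_5| = 60


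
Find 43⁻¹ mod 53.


Use the extended Euclidean algorithm to write 1 = 43·s + 53·t; then s mod 53 is the inverse.
Euclidean algorithm:
  43 = 0·53 + 43
  53 = 1·43 + 10
  43 = 4·10 + 3
  10 = 3·3 + 1
  3 = 3·1 + 0
gcd(43,53) = 1
Back-substitution gives: 43·(-16) + 53·(13) = 1
So 43⁻¹ ≡ -16 ≡ 37 (mod 53)
Check: 43 × 37 = 1591 ≡ 1 (mod 53) ✓

43⁻¹ ≡ 37 (mod 53)


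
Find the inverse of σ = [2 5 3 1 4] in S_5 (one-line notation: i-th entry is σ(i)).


To find σ⁻¹, swap domain and range:
σ(1) = 2 → σ⁻¹(2) = 1
σ(2) = 5 → σ⁻¹(5) = 2
σ(3) = 3 → σ⁻¹(3) = 3
σ(4) = 1 → σ⁻¹(1) = 4
σ(5) = 4 → σ⁻¹(4) = 5

σ⁻¹ = [4 1 3 5 2]


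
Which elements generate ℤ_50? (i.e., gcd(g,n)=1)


g generates ℤ_n iff gcd(g,n) = 1
Prime factors of 50: 2, 5
Generators are g ∈ {1,...,49} not divisible by any of these primes.
Generators: {1, 3, 7, 9, 11, 13, 17, 19, 21, 23, 27, 29, 31, 33, 37, 39, 41, 43, 47, 49}
Number of generators = φ(50) = 20

Generators of ℤ_50 = {1, 3, 7, 9, 11, 13, 17, 19, 21, 23, 27, 29, 31, 33, 37, 39, 41, 43, 47, 49}


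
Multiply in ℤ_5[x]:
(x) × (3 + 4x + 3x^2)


Expand and collect like terms; reduce coefficients mod 5:
x^0: 0·3 = 0 ≡ 0 (mod 5)
x^1: 0·4 + 1·3 = 3 ≡ 3 (mod 5)
x^2: 0·3 + 1·4 = 4 ≡ 4 (mod 5)
x^3: 1·3 = 3 ≡ 3 (mod 5)
Result: 3x + 4x^2 + 3x^3

f · g = 3x + 4x^2 + 3x^3


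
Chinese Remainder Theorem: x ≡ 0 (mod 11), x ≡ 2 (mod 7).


m₁ = 11, m₂ = 7, gcd = 1, so CRT applies. M = m₁·m₂ = 77
Let M₁ = M/m₁ = 7, M₂ = M/m₂ = 11
Find y₁ ≡ M₁⁻¹ (mod m₁): 7⁻¹ ≡ 8 (mod 11)
Find y₂ ≡ M₂⁻¹ (mod m₂): 11⁻¹ ≡ 2 (mod 7)
x = a₁·M₁·y₁ + a₂·M₂·y₂ = 0·7·8 + 2·11·2 = 44
Reduce mod 77: x ≡ 44
Check: 44 mod 11 = 0 ✓, 44 mod 7 = 2 ✓

x ≡ 44 (mod 77)


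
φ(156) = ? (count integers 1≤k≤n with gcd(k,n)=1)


Factor n: 156 = 2^2 × 3 × 13
φ(n) = n · ∏(1 - 1/p) over distinct primes p | n
φ(156) = 156 · (1 - 1/2) · (1 - 1/3) · (1 - 1/13) = 48

φ(156) = 48


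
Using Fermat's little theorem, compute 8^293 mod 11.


Fermat's little theorem: if p is prime and gcd(a,p)=1, then a^(p-1) ≡ 1 (mod p)
p = 11 is prime, gcd(8,11) = 1
Reduce exponent: 293 mod 10 = 3
So 8^293 ≡ 8^3 (mod 11)
8^3 mod 11 = 6

8^293 ≡ 6 (mod 11)


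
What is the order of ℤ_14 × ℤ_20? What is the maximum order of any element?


|ℤ_14 × ℤ_20| = 14 × 20 = 280
Max element order = lcm(14,20) = 140
Cyclic? No (gcd=2)

|ℤ_14×ℤ_20| = 280, max element order = 140


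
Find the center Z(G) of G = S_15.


Z(G) = {g ∈ G | gx = xg for all x ∈ G}
S_n is non-abelian for n ≥ 3; Z(S_15) is trivial

Z(S_15) = {e}


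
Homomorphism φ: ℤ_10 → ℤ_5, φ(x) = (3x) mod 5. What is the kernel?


Kernel = preimage of identity
ker(φ) = {x ∈ ℤ_10 : 3x ≡ 0 (mod 5)}. Since 5 | 10, φ is well-defined. The kernel is the cyclic subgroup ⟨5⟩ of ℤ_10 (order 2), i.e. {0, 5}

ker(φ) = {0, 5}


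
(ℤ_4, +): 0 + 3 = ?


Operation: addition mod 4
0 + 3 = (a + b) mod 4 with a = 0, b = 3

0 + 3 = 3


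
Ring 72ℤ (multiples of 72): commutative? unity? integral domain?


72ℤ is a commutative ring under +,× but has no multiplicative identity (1 ∉ 72ℤ); it has no zero divisors, but without unity it is not an integral domain
Commutative: Yes
Integral domain: No
Has unity: No

72ℤ (multiples of 72): Commutative=Yes, Unity=No


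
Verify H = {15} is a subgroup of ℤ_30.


Subgroup test for H = {15} in (ℤ_30, +):
(1) 0 ∈ H? No
(2) Closure: for all a,b ∈ H, (a+b) mod 30 ∈ H? No  [counterexample: 15 + 15 = 0 ∉ H]
(3) Inverses: for all a ∈ H, -a mod 30 ∈ H? Yes

No, H is not a subgroup of ℤ_30


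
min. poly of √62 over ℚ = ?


√62 satisfies x² - 62 = 0, irreducible over ℚ since 62 is squarefree

Minimal polynomial: x² - 62


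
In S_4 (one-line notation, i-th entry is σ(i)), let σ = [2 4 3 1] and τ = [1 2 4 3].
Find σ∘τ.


σ∘τ: apply τ first, then σ
1 →τ 1 →σ 2
2 →τ 2 →σ 4
3 →τ 4 →σ 1
4 →τ 3 →σ 3

σ∘τ = [2 4 1 3]


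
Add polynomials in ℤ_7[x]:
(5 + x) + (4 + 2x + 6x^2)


Add coefficients mod 7:
x^0: 5 + 4 = 2 (mod 7)
x^1: 1 + 2 = 3 (mod 7)
x^2: 0 + 6 = 6 (mod 7)
Result: 2 + 3x + 6x^2

f + g = 2 + 3x + 6x^2


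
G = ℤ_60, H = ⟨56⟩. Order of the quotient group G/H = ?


|⟨56⟩| = n / gcd(56, 60) = 60 / 4 = 15
H is normal (ℤ_60 is abelian).
|G/H| = |G| / |H| = 60 / 15 = 4

|G/H| = 4


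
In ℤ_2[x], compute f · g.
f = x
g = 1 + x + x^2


Expand and collect like terms; reduce coefficients mod 2:
x^0: 0·1 = 0 ≡ 0 (mod 2)
x^1: 0·1 + 1·1 = 1 ≡ 1 (mod 2)
x^2: 0·1 + 1·1 = 1 ≡ 1 (mod 2)
x^3: 1·1 = 1 ≡ 1 (mod 2)
Result: x + x^2 + x^3

f · g = x + x^2 + x^3


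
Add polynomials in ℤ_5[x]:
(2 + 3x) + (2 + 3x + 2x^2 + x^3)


Add coefficients mod 5:
x^0: 2 + 2 = 4 (mod 5)
x^1: 3 + 3 = 1 (mod 5)
x^2: 0 + 2 = 2 (mod 5)
x^3: 0 + 1 = 1 (mod 5)
Result: 4 + x + 2x^2 + x^3

f + g = 4 + x + 2x^2 + x^3


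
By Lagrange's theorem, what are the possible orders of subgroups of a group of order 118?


Lagrange's theorem: |H| divides |G|
|G| = 118
Divisors of 118: 1, 2, 59, 118

Possible subgroup orders: {1, 2, 59, 118}


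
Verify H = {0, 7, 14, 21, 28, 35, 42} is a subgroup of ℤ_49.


Subgroup test for H = {0, 7, 14, 21, 28, 35, 42} in (ℤ_49, +):
(1) 0 ∈ H? Yes
(2) Closure: for all a,b ∈ H, (a+b) mod 49 ∈ H? Yes
(3) Inverses: for all a ∈ H, -a mod 49 ∈ H? Yes

Yes, H is a subgroup of ℤ_49


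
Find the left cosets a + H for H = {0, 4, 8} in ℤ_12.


H = {0, 4, 8}, |H| = 3
Number of cosets = |G|/|H| = 12/3 = 4
0 + H = {0, 4, 8}
1 + H = {1, 5, 9}
2 + H = {2, 6, 10}
3 + H = {3, 7, 11}

Cosets: 0+H={0,4,8}; 1+H={1,5,9}; 2+H={2,6,10}; 3+H={3,7,11}


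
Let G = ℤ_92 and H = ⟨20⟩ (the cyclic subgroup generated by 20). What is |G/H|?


|⟨20⟩| = n / gcd(20, 92) = 92 / 4 = 23
H is normal (ℤ_92 is abelian).
|G/H| = |G| / |H| = 92 / 23 = 4

|G/H| = 4


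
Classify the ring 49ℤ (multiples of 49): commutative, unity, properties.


49ℤ is a commutative ring under +,× but has no multiplicative identity (1 ∉ 49ℤ); it has no zero divisors, but without unity it is not an integral domain
Commutative: Yes
Integral domain: No
Has unity: No

49ℤ (multiples of 49): Commutative=Yes, Unity=No


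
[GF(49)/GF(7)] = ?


GF(49) = GF(7^2), so the extension degree is 2

[GF(49)/GF(7)] = 2


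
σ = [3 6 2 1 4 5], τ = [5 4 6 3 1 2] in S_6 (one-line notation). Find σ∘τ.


σ∘τ: apply τ first, then σ
1 →τ 5 →σ 4
2 →τ 4 →σ 1
3 →τ 6 →σ 5
4 →τ 3 →σ 2
5 →τ 1 →σ 3
6 →τ 2 →σ 6

σ∘τ = [4 1 5 2 3 6]


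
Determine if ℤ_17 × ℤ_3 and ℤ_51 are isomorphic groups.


Comparing ℤ_17 × ℤ_3 and ℤ_51:
gcd(17,3) = 1, so ℤ_17 × ℤ_3 ≅ ℤ_51 (CRT)

Yes, ℤ_17 × ℤ_3 ≅ ℤ_51


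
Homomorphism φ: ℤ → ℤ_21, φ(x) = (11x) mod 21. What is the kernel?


Kernel = preimage of identity
ker(φ) = {x ∈ ℤ : 11x ≡ 0 (mod 21)}. gcd(11,21) = 1, so 11x ≡ 0 (mod 21) ⟺ x ≡ 0 (mod 21/1 = 21). Hence ker(φ) = 21ℤ

ker(φ) = 21ℤ


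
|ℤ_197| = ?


ℤ_n has n elements.

|ℤ_197| = 197


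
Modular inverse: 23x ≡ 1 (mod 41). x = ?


Use the extended Euclidean algorithm to write 1 = 23·s + 41·t; then s mod 41 is the inverse.
Euclidean algorithm:
  23 = 0·41 + 23
  41 = 1·23 + 18
  23 = 1·18 + 5
  18 = 3·5 + 3
  5 = 1·3 + 2
  3 = 1·2 + 1
  2 = 2·1 + 0
gcd(23,41) = 1
Back-substitution gives: 23·(-16) + 41·(9) = 1
So 23⁻¹ ≡ -16 ≡ 25 (mod 41)
Check: 23 × 25 = 575 ≡ 1 (mod 41) ✓

23⁻¹ ≡ 25 (mod 41)


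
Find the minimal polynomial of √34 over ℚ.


√34 satisfies x² - 34 = 0, irreducible over ℚ since 34 is squarefree

Minimal polynomial: x² - 34


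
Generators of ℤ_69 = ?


g generates ℤ_n iff gcd(g,n) = 1
Prime factors of 69: 3, 23
Generators are g ∈ {1,...,68} not divisible by any of these primes.
Generators: {1, 2, 4, 5, 7, 8, 10, 11, 13, 14, 16, 17, 19, 20, 22, 25, 26, 28, 29, 31, 32, 34, 35, 37, 38, 40, 41, 43, 44, 47, 49, 50, 52, 53, 55, 56, 58, 59, 61, 62, 64, 65, 67, 68}
Number of generators = φ(69) = 44

Generators of ℤ_69 = {1, 2, 4, 5, 7, 8, 10, 11, 13, 14, 16, 17, 19, 20, 22, 25, 26, 28, 29, 31, 32, 34, 35, 37, 38, 40, 41, 43, 44, 47, 49, 50, 52, 53, 55, 56, 58, 59, 61, 62, 64, 65, 67, 68}


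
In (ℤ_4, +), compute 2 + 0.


Operation: addition mod 4
2 + 0 = (a + b) mod 4 with a = 2, b = 0

2 + 0 = 2


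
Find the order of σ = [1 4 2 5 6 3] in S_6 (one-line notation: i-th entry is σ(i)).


Cycle decomposition: (2 4 5 6 3)
Cycle lengths: 5
Order = lcm(5) = 5

ord(σ) = 5


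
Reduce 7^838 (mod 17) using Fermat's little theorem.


Fermat's little theorem: if p is prime and gcd(a,p)=1, then a^(p-1) ≡ 1 (mod p)
p = 17 is prime, gcd(7,17) = 1
Reduce exponent: 838 mod 16 = 6
So 7^838 ≡ 7^6 (mod 17)
7^6 mod 17 = 9

7^838 ≡ 9 (mod 17)


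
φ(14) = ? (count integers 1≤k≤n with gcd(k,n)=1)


φ(n) = count of k ∈ {1,...,n} with gcd(k,n)=1
Coprimes to 14: {1, 3, 5, 9, 11, 13}
Count: 6

φ(14) = 6


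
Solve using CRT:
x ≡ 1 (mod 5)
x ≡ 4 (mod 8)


m₁ = 5, m₂ = 8, gcd = 1, so CRT applies. M = m₁·m₂ = 40
Let M₁ = M/m₁ = 8, M₂ = M/m₂ = 5
Find y₁ ≡ M₁⁻¹ (mod m₁): 8⁻¹ ≡ 2 (mod 5)
Find y₂ ≡ M₂⁻¹ (mod m₂): 5⁻¹ ≡ 5 (mod 8)
x = a₁·M₁·y₁ + a₂·M₂·y₂ = 1·8·2 + 4·5·5 = 116
Reduce mod 40: x ≡ 36
Check: 36 mod 5 = 1 ✓, 36 mod 8 = 4 ✓

x ≡ 36 (mod 40)


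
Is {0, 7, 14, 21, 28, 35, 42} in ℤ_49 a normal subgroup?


H = {0, 7, 14, 21, 28, 35, 42} in ℤ_49
ℤ_49 is abelian; every subgroup of an abelian group is normal

Yes, normal subgroup


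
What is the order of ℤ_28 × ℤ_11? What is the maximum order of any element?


|ℤ_28 × ℤ_11| = 28 × 11 = 308
Max element order = lcm(28,11) = 308
Cyclic? Yes (gcd=1)

|ℤ_28×ℤ_11| = 308, max element order = 308


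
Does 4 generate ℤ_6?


g generates ℤ_n iff gcd(g, n) = 1
gcd(4, 6) = 2
Since gcd = 2 ≠ 1, ⟨4⟩ has order 3 < 6, so 4 is not a generator.

No, 4 does not generate ℤ_6


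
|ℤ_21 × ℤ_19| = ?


|A × B| = |A| · |B|
|ℤ_21 × ℤ_19| = 21 × 19 = 399

|ℤ_21 × ℤ_19| = 399


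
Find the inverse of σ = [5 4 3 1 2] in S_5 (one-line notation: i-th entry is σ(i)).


To find σ⁻¹, swap domain and range:
σ(1) = 5 → σ⁻¹(5) = 1
σ(2) = 4 → σ⁻¹(4) = 2
σ(3) = 3 → σ⁻¹(3) = 3
σ(4) = 1 → σ⁻¹(1) = 4
σ(5) = 2 → σ⁻¹(2) = 5

σ⁻¹ = [4 5 3 2 1]


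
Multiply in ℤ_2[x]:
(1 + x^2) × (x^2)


Expand and collect like terms; reduce coefficients mod 2:
x^0: 1·0 = 0 ≡ 0 (mod 2)
x^1: 1·0 + 0·0 = 0 ≡ 0 (mod 2)
x^2: 1·1 + 0·0 + 1·0 = 1 ≡ 1 (mod 2)
x^3: 0·1 + 1·0 = 0 ≡ 0 (mod 2)
x^4: 1·1 = 1 ≡ 1 (mod 2)
Result: x^2 + x^4

f · g = x^2 + x^4


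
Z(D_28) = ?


Z(G) = {g ∈ G | gx = xg for all x ∈ G}
For even n, Z(D_n) = {e, r^(n/2)}: the 180° rotation r^14 commutes with every reflection and rotation

Z(D_28) = {e, r^14}


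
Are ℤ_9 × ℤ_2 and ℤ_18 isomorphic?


Comparing ℤ_9 × ℤ_2 and ℤ_18:
gcd(9,2) = 1, so ℤ_9 × ℤ_2 ≅ ℤ_18 (CRT)

Yes, ℤ_9 × ℤ_2 ≅ ℤ_18


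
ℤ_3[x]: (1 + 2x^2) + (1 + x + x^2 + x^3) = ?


Add coefficients mod 3:
x^0: 1 + 1 = 2 (mod 3)
x^1: 0 + 1 = 1 (mod 3)
x^2: 2 + 1 = 0 (mod 3)
x^3: 0 + 1 = 1 (mod 3)
Result: 2 + x + x^3

f + g = 2 + x + x^3


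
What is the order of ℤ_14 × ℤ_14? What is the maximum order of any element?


|ℤ_14 × ℤ_14| = 14 × 14 = 196
Max element order = lcm(14,14) = 14
Cyclic? No (gcd=14)

|ℤ_14×ℤ_14| = 196, max element order = 14


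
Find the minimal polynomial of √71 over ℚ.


√71 satisfies x² - 71 = 0, irreducible over ℚ since 71 is squarefree

Minimal polynomial: x² - 71


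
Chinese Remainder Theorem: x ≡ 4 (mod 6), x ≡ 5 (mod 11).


m₁ = 6, m₂ = 11, gcd = 1, so CRT applies. M = m₁·m₂ = 66
Let M₁ = M/m₁ = 11, M₂ = M/m₂ = 6
Find y₁ ≡ M₁⁻¹ (mod m₁): 11⁻¹ ≡ 5 (mod 6)
Find y₂ ≡ M₂⁻¹ (mod m₂): 6⁻¹ ≡ 2 (mod 11)
x = a₁·M₁·y₁ + a₂·M₂·y₂ = 4·11·5 + 5·6·2 = 280
Reduce mod 66: x ≡ 16
Check: 16 mod 6 = 4 ✓, 16 mod 11 = 5 ✓

x ≡ 16 (mod 66)


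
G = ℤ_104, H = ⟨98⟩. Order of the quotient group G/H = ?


|⟨98⟩| = n / gcd(98, 104) = 104 / 2 = 52
H is normal (ℤ_104 is abelian).
|G/H| = |G| / |H| = 104 / 52 = 2

|G/H| = 2


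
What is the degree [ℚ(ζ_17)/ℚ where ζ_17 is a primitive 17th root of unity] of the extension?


[ℚ(ζ_n):ℚ] = deg Φ_n(x) = φ(n). Here φ(17) = 16

[ℚ(ζ_17)/ℚ where ζ_17 is a primitive 17th root of unity] = 16


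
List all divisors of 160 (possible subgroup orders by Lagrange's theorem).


Lagrange's theorem: |H| divides |G|
|G| = 160
Divisors of 160: 1, 2, 4, 5, 8, 10, 16, 20, 32, 40, 80, 160

Possible subgroup orders: {1, 2, 4, 5, 8, 10, 16, 20, 32, 40, 80, 160}


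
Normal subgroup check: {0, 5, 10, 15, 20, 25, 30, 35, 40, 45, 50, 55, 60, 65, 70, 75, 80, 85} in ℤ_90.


H = {0, 5, 10, 15, 20, 25, 30, 35, 40, 45, 50, 55, 60, 65, 70, 75, 80, 85} in ℤ_90
ℤ_90 is abelian; every subgroup of an abelian group is normal

Yes, normal subgroup


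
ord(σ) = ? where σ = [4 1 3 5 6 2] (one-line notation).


Cycle decomposition: (1 4 5 6 2)
Cycle lengths: 5
Order = lcm(5) = 5

ord(σ) = 5


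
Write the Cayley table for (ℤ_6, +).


Elements: {0, 1, 2, 3, 4, 5}
Operation: addition mod 6
Entry (a, b) = (a + b) mod 6

Cayley table:
  | 0 | 1 | 2 | 3 | 4 | 5
0 | 0 | 1 | 2 | 3 | 4 | 5
1 | 1 | 2 | 3 | 4 | 5 | 0
2 | 2 | 3 | 4 | 5 | 0 | 1
3 | 3 | 4 | 5 | 0 | 1 | 2
4 | 4 | 5 | 0 | 1 | 2 | 3
5 | 5 | 0 | 1 | 2 | 3 | 4


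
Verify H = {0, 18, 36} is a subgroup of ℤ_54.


Subgroup test for H = {0, 18, 36} in (ℤ_54, +):
(1) 0 ∈ H? Yes
(2) Closure: for all a,b ∈ H, (a+b) mod 54 ∈ H? Yes
(3) Inverses: for all a ∈ H, -a mod 54 ∈ H? Yes

Yes, H is a subgroup of ℤ_54


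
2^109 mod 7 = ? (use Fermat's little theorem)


Fermat's little theorem: if p is prime and gcd(a,p)=1, then a^(p-1) ≡ 1 (mod p)
p = 7 is prime, gcd(2,7) = 1
Reduce exponent: 109 mod 6 = 1
So 2^109 ≡ 2^1 (mod 7)
2^1 mod 7 = 2

2^109 ≡ 2 (mod 7)


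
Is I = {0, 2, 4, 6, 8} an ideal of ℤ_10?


Check ideal conditions for I = {0, 2, 4, 6, 8} in ℤ_10:
(1) I is an additive subgroup? Yes
(2) For r ∈ ℤ_10 and a ∈ I: r·a ∈ I? Yes

Yes, I is an ideal of ℤ_10


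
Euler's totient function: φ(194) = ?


Factor n: 194 = 2 × 97
φ(n) = n · ∏(1 - 1/p) over distinct primes p | n
φ(194) = 194 · (1 - 1/2) · (1 - 1/97) = 96

φ(194) = 96


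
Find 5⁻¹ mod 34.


Use the extended Euclidean algorithm to write 1 = 5·s + 34·t; then s mod 34 is the inverse.
Euclidean algorithm:
  5 = 0·34 + 5
  34 = 6·5 + 4
  5 = 1·4 + 1
  4 = 4·1 + 0
gcd(5,34) = 1
Back-substitution gives: 5·(7) + 34·(-1) = 1
So 5⁻¹ ≡ 7 ≡ 7 (mod 34)
Check: 5 × 7 = 35 ≡ 1 (mod 34) ✓

5⁻¹ ≡ 7 (mod 34)


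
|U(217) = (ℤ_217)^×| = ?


U(n) is the group of units mod n; |U(n)| = φ(n)
|U(217)| = φ(217) = 180

|U(217) = (ℤ_217)^×| = 180


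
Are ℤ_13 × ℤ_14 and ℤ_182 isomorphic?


Comparing ℤ_13 × ℤ_14 and ℤ_182:
gcd(13,14) = 1, so ℤ_13 × ℤ_14 ≅ ℤ_182 (CRT)

Yes, ℤ_13 × ℤ_14 ≅ ℤ_182


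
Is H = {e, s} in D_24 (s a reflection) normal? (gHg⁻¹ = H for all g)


H = {e, s} in D_24 (s a reflection)
r·s·r⁻¹ = sr⁻² ≠ s for n ≥ 3, so {e, s} is not closed under conjugation

No, not a normal subgroup
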